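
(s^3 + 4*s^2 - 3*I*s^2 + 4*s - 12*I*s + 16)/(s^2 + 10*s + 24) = (s^2 - 3*I*s + 4)/(s + 6)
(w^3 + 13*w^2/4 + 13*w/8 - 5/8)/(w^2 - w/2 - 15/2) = (4*w^2 + 3*w - 1)/(4*(w - 3))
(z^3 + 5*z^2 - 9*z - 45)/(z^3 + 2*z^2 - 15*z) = (z + 3)/z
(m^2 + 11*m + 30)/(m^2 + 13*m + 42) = (m + 5)/(m + 7)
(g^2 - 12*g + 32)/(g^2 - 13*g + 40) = (g - 4)/(g - 5)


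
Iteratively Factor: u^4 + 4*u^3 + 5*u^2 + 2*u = (u + 2)*(u^3 + 2*u^2 + u) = (u + 1)*(u + 2)*(u^2 + u) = u*(u + 1)*(u + 2)*(u + 1)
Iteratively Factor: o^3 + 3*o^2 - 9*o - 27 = (o + 3)*(o^2 - 9) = (o + 3)^2*(o - 3)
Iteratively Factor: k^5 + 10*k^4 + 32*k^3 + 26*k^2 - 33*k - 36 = (k + 3)*(k^4 + 7*k^3 + 11*k^2 - 7*k - 12) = (k + 3)^2*(k^3 + 4*k^2 - k - 4) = (k + 1)*(k + 3)^2*(k^2 + 3*k - 4) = (k + 1)*(k + 3)^2*(k + 4)*(k - 1)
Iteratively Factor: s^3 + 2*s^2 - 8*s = (s - 2)*(s^2 + 4*s) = s*(s - 2)*(s + 4)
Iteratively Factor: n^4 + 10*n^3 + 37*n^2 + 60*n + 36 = (n + 2)*(n^3 + 8*n^2 + 21*n + 18) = (n + 2)*(n + 3)*(n^2 + 5*n + 6) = (n + 2)^2*(n + 3)*(n + 3)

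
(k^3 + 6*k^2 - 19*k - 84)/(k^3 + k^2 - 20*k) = (k^2 + 10*k + 21)/(k*(k + 5))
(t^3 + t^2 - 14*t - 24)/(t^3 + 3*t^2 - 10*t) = (t^3 + t^2 - 14*t - 24)/(t*(t^2 + 3*t - 10))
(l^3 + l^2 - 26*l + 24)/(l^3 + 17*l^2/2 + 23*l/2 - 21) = 2*(l - 4)/(2*l + 7)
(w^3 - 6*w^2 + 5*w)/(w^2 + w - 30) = w*(w - 1)/(w + 6)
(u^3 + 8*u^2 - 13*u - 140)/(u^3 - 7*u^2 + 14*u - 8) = (u^2 + 12*u + 35)/(u^2 - 3*u + 2)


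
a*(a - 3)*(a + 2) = a^3 - a^2 - 6*a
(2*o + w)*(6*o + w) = 12*o^2 + 8*o*w + w^2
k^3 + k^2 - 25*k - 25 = (k - 5)*(k + 1)*(k + 5)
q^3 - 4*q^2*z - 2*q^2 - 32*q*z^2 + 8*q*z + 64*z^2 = (q - 2)*(q - 8*z)*(q + 4*z)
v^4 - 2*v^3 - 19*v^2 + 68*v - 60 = (v - 3)*(v - 2)^2*(v + 5)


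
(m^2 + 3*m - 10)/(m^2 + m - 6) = (m + 5)/(m + 3)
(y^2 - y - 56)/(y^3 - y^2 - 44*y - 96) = (y + 7)/(y^2 + 7*y + 12)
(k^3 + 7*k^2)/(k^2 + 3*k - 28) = k^2/(k - 4)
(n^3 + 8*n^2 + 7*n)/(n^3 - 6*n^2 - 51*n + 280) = n*(n + 1)/(n^2 - 13*n + 40)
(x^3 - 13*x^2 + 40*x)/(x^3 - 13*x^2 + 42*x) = (x^2 - 13*x + 40)/(x^2 - 13*x + 42)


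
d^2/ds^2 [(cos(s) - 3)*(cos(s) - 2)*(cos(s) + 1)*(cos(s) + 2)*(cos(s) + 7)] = -25*cos(s)^5 - 80*cos(s)^4 + 209*cos(s)^3 + 224*cos(s)^2 - 194*cos(s) - 82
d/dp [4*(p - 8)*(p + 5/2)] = 8*p - 22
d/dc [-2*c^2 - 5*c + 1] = -4*c - 5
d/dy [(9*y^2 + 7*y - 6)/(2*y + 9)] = 3*(6*y^2 + 54*y + 25)/(4*y^2 + 36*y + 81)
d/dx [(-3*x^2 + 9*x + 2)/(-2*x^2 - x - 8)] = 7*(3*x^2 + 8*x - 10)/(4*x^4 + 4*x^3 + 33*x^2 + 16*x + 64)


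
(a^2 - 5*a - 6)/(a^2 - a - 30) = (a + 1)/(a + 5)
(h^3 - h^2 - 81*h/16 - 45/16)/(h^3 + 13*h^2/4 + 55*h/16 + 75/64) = 4*(h - 3)/(4*h + 5)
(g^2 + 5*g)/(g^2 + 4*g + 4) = g*(g + 5)/(g^2 + 4*g + 4)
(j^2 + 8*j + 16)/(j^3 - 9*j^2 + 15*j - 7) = (j^2 + 8*j + 16)/(j^3 - 9*j^2 + 15*j - 7)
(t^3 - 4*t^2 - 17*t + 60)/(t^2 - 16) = (t^2 - 8*t + 15)/(t - 4)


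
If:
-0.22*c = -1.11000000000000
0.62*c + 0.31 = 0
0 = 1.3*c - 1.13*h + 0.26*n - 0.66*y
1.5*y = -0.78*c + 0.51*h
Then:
No Solution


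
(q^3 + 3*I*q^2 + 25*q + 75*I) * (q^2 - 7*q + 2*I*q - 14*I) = q^5 - 7*q^4 + 5*I*q^4 + 19*q^3 - 35*I*q^3 - 133*q^2 + 125*I*q^2 - 150*q - 875*I*q + 1050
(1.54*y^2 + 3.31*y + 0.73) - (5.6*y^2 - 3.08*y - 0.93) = -4.06*y^2 + 6.39*y + 1.66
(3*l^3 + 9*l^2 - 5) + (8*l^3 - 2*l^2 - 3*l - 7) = 11*l^3 + 7*l^2 - 3*l - 12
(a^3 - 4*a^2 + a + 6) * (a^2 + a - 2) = a^5 - 3*a^4 - 5*a^3 + 15*a^2 + 4*a - 12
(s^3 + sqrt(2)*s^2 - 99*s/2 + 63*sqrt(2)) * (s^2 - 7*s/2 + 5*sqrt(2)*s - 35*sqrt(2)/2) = s^5 - 7*s^4/2 + 6*sqrt(2)*s^4 - 79*s^3/2 - 21*sqrt(2)*s^3 - 369*sqrt(2)*s^2/2 + 553*s^2/4 + 630*s + 2583*sqrt(2)*s/4 - 2205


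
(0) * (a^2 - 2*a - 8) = 0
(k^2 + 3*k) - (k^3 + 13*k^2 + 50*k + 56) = -k^3 - 12*k^2 - 47*k - 56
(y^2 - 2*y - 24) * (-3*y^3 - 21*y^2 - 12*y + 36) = -3*y^5 - 15*y^4 + 102*y^3 + 564*y^2 + 216*y - 864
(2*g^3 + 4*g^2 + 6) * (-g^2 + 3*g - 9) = -2*g^5 + 2*g^4 - 6*g^3 - 42*g^2 + 18*g - 54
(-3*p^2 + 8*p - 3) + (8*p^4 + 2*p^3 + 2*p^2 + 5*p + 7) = 8*p^4 + 2*p^3 - p^2 + 13*p + 4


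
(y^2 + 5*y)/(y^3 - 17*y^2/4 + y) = 4*(y + 5)/(4*y^2 - 17*y + 4)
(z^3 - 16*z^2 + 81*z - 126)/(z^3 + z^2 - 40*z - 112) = (z^2 - 9*z + 18)/(z^2 + 8*z + 16)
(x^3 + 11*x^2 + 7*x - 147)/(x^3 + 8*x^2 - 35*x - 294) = (x - 3)/(x - 6)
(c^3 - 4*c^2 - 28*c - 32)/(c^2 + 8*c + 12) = (c^2 - 6*c - 16)/(c + 6)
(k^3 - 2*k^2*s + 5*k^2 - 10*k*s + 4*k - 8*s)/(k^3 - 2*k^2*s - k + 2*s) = (k + 4)/(k - 1)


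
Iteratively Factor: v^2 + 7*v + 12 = (v + 4)*(v + 3)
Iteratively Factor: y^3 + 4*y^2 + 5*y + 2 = (y + 1)*(y^2 + 3*y + 2) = (y + 1)^2*(y + 2)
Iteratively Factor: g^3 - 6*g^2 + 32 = (g + 2)*(g^2 - 8*g + 16) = (g - 4)*(g + 2)*(g - 4)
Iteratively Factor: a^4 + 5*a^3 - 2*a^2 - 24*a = (a)*(a^3 + 5*a^2 - 2*a - 24) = a*(a + 3)*(a^2 + 2*a - 8) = a*(a + 3)*(a + 4)*(a - 2)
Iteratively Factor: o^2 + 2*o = (o + 2)*(o)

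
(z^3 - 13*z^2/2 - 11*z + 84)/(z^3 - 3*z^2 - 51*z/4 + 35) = 2*(z - 6)/(2*z - 5)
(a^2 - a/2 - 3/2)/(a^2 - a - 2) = (a - 3/2)/(a - 2)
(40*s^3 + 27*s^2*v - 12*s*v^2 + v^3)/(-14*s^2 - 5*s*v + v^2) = (-40*s^3 - 27*s^2*v + 12*s*v^2 - v^3)/(14*s^2 + 5*s*v - v^2)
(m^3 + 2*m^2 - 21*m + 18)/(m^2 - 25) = (m^3 + 2*m^2 - 21*m + 18)/(m^2 - 25)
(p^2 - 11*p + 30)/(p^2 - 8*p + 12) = (p - 5)/(p - 2)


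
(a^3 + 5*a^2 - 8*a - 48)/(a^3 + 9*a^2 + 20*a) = (a^2 + a - 12)/(a*(a + 5))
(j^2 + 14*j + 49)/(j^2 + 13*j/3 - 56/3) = 3*(j + 7)/(3*j - 8)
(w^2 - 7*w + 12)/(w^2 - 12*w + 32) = (w - 3)/(w - 8)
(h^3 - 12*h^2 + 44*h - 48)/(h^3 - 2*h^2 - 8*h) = (h^2 - 8*h + 12)/(h*(h + 2))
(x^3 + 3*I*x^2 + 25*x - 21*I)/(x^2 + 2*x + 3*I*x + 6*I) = (x^3 + 3*I*x^2 + 25*x - 21*I)/(x^2 + x*(2 + 3*I) + 6*I)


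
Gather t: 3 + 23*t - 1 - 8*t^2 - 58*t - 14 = -8*t^2 - 35*t - 12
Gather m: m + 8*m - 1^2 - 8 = 9*m - 9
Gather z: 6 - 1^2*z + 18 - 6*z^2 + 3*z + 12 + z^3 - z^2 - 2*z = z^3 - 7*z^2 + 36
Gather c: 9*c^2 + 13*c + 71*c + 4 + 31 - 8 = 9*c^2 + 84*c + 27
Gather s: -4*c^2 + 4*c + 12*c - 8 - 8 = -4*c^2 + 16*c - 16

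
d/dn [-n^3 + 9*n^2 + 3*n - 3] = -3*n^2 + 18*n + 3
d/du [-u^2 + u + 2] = 1 - 2*u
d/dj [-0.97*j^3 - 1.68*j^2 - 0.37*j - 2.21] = -2.91*j^2 - 3.36*j - 0.37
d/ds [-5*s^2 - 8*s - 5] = -10*s - 8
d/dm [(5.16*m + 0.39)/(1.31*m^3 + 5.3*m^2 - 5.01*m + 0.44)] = (-13.5192*m^3 - 28.8807*m^2 - 4.134*m + 4.2243)/(1.7161*m^6 + 13.886*m^5 + 14.9638*m^4 - 51.9532*m^3 + 29.7641*m^2 - 4.4088*m + 0.1936)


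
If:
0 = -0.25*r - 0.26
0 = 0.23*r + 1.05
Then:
No Solution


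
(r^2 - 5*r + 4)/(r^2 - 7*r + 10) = (r^2 - 5*r + 4)/(r^2 - 7*r + 10)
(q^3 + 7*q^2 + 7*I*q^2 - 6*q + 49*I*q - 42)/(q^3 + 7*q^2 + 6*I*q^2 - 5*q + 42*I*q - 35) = (q + 6*I)/(q + 5*I)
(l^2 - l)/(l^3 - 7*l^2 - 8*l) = (1 - l)/(-l^2 + 7*l + 8)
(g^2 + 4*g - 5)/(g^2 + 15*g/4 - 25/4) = 4*(g - 1)/(4*g - 5)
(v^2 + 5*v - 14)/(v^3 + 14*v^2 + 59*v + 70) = (v - 2)/(v^2 + 7*v + 10)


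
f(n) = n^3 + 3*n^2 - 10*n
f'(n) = 3*n^2 + 6*n - 10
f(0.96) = -5.95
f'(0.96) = -1.48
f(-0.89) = 10.57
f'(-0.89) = -12.96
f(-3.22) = 29.92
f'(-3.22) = 1.79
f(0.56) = -4.48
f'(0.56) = -5.70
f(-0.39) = 4.30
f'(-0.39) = -11.88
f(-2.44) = 27.73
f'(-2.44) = -6.78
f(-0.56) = 6.37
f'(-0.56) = -12.42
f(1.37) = -5.50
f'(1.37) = 3.85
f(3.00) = 24.00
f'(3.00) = 35.00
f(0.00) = 0.00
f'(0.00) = -10.00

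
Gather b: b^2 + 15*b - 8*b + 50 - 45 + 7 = b^2 + 7*b + 12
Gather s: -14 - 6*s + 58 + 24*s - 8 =18*s + 36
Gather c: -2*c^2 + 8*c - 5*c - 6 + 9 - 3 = -2*c^2 + 3*c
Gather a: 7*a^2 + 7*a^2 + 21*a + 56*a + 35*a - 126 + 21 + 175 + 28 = 14*a^2 + 112*a + 98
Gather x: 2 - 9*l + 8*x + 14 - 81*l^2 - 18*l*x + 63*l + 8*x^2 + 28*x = -81*l^2 + 54*l + 8*x^2 + x*(36 - 18*l) + 16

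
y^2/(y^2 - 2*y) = y/(y - 2)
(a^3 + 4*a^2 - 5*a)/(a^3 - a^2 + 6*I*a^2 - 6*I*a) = (a + 5)/(a + 6*I)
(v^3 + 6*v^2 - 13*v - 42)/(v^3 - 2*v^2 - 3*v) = (v^2 + 9*v + 14)/(v*(v + 1))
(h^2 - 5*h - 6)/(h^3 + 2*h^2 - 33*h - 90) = (h + 1)/(h^2 + 8*h + 15)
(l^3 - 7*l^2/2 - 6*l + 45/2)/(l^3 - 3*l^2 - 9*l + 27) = (l + 5/2)/(l + 3)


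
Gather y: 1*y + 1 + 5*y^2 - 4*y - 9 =5*y^2 - 3*y - 8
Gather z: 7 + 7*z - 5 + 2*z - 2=9*z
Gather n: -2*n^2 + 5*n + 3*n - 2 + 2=-2*n^2 + 8*n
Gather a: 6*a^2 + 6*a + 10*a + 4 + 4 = 6*a^2 + 16*a + 8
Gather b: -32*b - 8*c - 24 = -32*b - 8*c - 24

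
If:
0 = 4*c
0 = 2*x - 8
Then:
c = 0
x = 4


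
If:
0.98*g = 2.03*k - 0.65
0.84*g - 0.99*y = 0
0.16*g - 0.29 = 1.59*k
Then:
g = -1.32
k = -0.31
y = -1.12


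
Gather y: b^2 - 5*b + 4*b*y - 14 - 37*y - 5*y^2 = b^2 - 5*b - 5*y^2 + y*(4*b - 37) - 14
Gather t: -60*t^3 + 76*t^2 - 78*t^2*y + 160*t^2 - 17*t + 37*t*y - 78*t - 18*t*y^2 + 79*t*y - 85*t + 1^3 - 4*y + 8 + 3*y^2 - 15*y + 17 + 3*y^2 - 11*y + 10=-60*t^3 + t^2*(236 - 78*y) + t*(-18*y^2 + 116*y - 180) + 6*y^2 - 30*y + 36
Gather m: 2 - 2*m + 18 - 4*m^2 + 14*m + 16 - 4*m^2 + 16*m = -8*m^2 + 28*m + 36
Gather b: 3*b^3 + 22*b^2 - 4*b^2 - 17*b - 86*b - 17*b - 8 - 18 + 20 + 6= 3*b^3 + 18*b^2 - 120*b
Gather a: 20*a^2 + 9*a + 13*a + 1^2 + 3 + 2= 20*a^2 + 22*a + 6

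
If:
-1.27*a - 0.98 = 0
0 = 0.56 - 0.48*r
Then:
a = -0.77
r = 1.17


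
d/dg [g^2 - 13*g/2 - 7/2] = 2*g - 13/2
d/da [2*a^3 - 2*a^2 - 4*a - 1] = 6*a^2 - 4*a - 4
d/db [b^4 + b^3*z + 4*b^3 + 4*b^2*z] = b*(4*b^2 + 3*b*z + 12*b + 8*z)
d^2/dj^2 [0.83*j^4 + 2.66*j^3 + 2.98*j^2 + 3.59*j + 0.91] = 9.96*j^2 + 15.96*j + 5.96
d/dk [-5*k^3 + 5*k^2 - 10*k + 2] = -15*k^2 + 10*k - 10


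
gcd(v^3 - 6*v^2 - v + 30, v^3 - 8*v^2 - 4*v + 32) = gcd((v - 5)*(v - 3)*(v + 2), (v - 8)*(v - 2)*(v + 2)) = v + 2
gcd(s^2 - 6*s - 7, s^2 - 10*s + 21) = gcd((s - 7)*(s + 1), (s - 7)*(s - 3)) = s - 7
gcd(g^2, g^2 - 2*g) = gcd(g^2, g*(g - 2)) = g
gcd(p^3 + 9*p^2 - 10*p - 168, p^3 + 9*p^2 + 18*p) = p + 6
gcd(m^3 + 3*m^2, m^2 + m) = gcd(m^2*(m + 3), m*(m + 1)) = m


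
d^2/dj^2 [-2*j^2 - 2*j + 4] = -4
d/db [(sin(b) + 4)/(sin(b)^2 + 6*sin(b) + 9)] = -(sin(b) + 5)*cos(b)/(sin(b) + 3)^3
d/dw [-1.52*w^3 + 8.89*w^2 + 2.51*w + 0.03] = -4.56*w^2 + 17.78*w + 2.51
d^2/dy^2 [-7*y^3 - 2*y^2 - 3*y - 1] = -42*y - 4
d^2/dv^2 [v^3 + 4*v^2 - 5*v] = 6*v + 8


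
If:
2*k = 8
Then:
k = 4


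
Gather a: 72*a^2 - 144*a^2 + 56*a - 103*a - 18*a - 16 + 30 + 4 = -72*a^2 - 65*a + 18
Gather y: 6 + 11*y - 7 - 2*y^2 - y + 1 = -2*y^2 + 10*y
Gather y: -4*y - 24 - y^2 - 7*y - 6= -y^2 - 11*y - 30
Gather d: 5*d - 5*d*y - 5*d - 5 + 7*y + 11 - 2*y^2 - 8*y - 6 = -5*d*y - 2*y^2 - y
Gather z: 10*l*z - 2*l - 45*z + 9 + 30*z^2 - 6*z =-2*l + 30*z^2 + z*(10*l - 51) + 9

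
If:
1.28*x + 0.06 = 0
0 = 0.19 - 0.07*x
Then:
No Solution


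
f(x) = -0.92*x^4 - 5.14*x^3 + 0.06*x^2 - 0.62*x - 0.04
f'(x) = -3.68*x^3 - 15.42*x^2 + 0.12*x - 0.62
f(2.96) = -205.28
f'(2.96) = -230.81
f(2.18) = -75.14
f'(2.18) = -111.77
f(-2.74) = 55.99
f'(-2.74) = -41.02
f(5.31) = -1502.63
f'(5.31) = -985.74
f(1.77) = -38.48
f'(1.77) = -69.12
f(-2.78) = 57.63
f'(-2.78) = -41.06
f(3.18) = -260.77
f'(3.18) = -274.51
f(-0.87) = 3.40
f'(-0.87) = -9.97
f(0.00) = -0.04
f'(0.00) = -0.62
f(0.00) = -0.04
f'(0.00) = -0.62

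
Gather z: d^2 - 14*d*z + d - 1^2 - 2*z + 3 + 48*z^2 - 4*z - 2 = d^2 + d + 48*z^2 + z*(-14*d - 6)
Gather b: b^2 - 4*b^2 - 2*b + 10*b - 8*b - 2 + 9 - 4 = 3 - 3*b^2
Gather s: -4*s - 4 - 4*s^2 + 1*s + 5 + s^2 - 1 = -3*s^2 - 3*s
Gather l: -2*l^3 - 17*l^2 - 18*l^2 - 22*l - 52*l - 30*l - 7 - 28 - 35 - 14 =-2*l^3 - 35*l^2 - 104*l - 84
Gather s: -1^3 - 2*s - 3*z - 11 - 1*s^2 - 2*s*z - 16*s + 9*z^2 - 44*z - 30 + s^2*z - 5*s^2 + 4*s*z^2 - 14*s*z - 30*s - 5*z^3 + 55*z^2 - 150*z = s^2*(z - 6) + s*(4*z^2 - 16*z - 48) - 5*z^3 + 64*z^2 - 197*z - 42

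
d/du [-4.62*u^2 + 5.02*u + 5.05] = 5.02 - 9.24*u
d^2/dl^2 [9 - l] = 0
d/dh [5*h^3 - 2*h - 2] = 15*h^2 - 2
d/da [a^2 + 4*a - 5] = 2*a + 4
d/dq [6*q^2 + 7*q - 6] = 12*q + 7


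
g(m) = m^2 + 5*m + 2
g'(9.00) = 23.00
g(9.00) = 128.00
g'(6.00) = 17.00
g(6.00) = 68.00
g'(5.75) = 16.50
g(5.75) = 63.81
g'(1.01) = 7.02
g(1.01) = 8.07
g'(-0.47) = 4.06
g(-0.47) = -0.13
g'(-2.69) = -0.38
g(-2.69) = -4.21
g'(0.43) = 5.86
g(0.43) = 4.33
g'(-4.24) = -3.48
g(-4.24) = -1.22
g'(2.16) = 9.32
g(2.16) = 17.47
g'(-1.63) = 1.74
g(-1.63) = -3.49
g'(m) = 2*m + 5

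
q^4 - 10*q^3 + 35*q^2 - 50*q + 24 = (q - 4)*(q - 3)*(q - 2)*(q - 1)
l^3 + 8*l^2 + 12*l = l*(l + 2)*(l + 6)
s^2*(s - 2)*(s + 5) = s^4 + 3*s^3 - 10*s^2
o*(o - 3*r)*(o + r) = o^3 - 2*o^2*r - 3*o*r^2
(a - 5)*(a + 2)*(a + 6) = a^3 + 3*a^2 - 28*a - 60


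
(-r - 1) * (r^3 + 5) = -r^4 - r^3 - 5*r - 5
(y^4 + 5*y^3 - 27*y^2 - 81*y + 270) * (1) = y^4 + 5*y^3 - 27*y^2 - 81*y + 270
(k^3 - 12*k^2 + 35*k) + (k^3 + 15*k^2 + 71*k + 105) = 2*k^3 + 3*k^2 + 106*k + 105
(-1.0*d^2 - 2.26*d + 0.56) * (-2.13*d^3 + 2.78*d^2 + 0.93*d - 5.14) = 2.13*d^5 + 2.0338*d^4 - 8.4056*d^3 + 4.595*d^2 + 12.1372*d - 2.8784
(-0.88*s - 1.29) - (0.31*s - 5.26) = 3.97 - 1.19*s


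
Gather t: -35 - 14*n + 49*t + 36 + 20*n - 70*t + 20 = 6*n - 21*t + 21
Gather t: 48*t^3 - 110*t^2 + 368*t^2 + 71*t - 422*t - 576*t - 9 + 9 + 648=48*t^3 + 258*t^2 - 927*t + 648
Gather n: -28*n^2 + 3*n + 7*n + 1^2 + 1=-28*n^2 + 10*n + 2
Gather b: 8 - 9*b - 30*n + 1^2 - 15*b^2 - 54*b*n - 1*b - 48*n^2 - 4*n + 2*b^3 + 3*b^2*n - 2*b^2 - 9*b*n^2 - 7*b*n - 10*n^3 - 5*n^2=2*b^3 + b^2*(3*n - 17) + b*(-9*n^2 - 61*n - 10) - 10*n^3 - 53*n^2 - 34*n + 9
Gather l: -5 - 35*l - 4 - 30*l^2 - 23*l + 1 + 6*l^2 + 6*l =-24*l^2 - 52*l - 8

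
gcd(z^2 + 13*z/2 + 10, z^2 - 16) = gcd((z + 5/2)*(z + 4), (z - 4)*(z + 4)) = z + 4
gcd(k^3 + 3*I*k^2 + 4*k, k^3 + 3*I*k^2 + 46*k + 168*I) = k + 4*I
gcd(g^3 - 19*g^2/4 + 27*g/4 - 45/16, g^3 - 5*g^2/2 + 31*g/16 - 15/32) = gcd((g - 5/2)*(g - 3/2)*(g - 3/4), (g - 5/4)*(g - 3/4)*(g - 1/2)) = g - 3/4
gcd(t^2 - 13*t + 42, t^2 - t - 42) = t - 7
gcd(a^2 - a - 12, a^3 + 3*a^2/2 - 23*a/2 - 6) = 1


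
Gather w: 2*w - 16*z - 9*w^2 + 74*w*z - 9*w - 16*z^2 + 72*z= -9*w^2 + w*(74*z - 7) - 16*z^2 + 56*z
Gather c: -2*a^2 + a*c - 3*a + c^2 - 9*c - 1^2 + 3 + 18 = -2*a^2 - 3*a + c^2 + c*(a - 9) + 20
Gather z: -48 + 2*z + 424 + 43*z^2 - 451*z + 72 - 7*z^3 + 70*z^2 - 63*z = -7*z^3 + 113*z^2 - 512*z + 448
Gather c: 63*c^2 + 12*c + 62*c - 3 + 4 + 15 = 63*c^2 + 74*c + 16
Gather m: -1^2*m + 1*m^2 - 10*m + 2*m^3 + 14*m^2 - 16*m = 2*m^3 + 15*m^2 - 27*m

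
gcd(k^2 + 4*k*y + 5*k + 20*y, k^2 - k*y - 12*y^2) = 1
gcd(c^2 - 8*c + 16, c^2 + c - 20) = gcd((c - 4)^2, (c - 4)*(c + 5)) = c - 4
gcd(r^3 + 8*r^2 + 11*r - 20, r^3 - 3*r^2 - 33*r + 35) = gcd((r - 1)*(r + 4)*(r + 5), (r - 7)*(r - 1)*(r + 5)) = r^2 + 4*r - 5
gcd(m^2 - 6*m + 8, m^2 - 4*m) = m - 4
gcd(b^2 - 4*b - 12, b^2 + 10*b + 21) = 1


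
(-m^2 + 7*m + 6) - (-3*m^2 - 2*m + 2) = 2*m^2 + 9*m + 4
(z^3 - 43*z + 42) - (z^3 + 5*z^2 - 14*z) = -5*z^2 - 29*z + 42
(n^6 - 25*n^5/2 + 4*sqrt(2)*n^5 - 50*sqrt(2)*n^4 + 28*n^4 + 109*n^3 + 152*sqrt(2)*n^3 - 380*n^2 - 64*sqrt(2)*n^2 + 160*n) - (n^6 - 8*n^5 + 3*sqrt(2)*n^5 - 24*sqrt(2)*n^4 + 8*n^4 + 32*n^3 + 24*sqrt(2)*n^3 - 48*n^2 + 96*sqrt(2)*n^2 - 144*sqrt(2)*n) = -9*n^5/2 + sqrt(2)*n^5 - 26*sqrt(2)*n^4 + 20*n^4 + 77*n^3 + 128*sqrt(2)*n^3 - 332*n^2 - 160*sqrt(2)*n^2 + 160*n + 144*sqrt(2)*n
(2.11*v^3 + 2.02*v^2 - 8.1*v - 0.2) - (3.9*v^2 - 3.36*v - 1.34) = 2.11*v^3 - 1.88*v^2 - 4.74*v + 1.14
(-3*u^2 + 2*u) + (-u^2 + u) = -4*u^2 + 3*u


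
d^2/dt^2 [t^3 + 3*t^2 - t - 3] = 6*t + 6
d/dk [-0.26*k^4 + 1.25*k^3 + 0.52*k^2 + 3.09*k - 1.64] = -1.04*k^3 + 3.75*k^2 + 1.04*k + 3.09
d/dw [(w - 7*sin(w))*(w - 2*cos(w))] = (w - 7*sin(w))*(2*sin(w) + 1) - (w - 2*cos(w))*(7*cos(w) - 1)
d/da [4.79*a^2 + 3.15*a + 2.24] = 9.58*a + 3.15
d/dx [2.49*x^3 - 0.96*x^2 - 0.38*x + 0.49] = 7.47*x^2 - 1.92*x - 0.38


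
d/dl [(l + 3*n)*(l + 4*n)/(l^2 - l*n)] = 4*n*(-2*l^2 - 6*l*n + 3*n^2)/(l^2*(l^2 - 2*l*n + n^2))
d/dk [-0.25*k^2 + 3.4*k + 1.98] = 3.4 - 0.5*k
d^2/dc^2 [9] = 0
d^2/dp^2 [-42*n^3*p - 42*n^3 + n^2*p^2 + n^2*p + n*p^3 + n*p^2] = 2*n*(n + 3*p + 1)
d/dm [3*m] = 3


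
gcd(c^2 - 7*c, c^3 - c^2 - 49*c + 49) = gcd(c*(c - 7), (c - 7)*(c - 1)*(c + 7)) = c - 7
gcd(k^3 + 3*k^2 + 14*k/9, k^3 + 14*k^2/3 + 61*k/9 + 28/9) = k + 7/3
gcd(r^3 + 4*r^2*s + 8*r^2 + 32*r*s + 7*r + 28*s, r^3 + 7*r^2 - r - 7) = r^2 + 8*r + 7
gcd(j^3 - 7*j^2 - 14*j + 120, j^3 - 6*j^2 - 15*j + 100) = j^2 - j - 20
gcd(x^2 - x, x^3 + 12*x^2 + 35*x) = x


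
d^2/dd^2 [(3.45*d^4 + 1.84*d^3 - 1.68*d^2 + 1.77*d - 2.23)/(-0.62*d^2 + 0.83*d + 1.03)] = (-2.65236*d^6 + 10.65222*d^5 - 1.04120999999999*d^4 - 51.7074*d^3 - 41.778996*d^2 - 25.379616*d + 12.51162)/(0.238328*d^6 - 0.957156*d^5 + 0.0935579999999998*d^4 + 2.608441*d^3 - 0.155427*d^2 - 2.641641*d - 1.092727)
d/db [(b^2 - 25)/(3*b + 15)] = 1/3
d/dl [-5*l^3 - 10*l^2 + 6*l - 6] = -15*l^2 - 20*l + 6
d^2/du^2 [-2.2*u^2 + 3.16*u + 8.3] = -4.40000000000000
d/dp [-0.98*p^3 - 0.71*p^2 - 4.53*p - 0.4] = -2.94*p^2 - 1.42*p - 4.53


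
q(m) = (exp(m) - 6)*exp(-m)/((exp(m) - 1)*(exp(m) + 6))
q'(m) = -(exp(m) - 6)*exp(-m)/((exp(m) - 1)*(exp(m) + 6)) - (exp(m) - 6)/((exp(m) - 1)*(exp(m) + 6)^2) - (exp(m) - 6)/((exp(m) - 1)^2*(exp(m) + 6)) + 1/((exp(m) - 1)*(exp(m) + 6)) = (-2*exp(3*m) + 13*exp(2*m) + 60*exp(m) - 36)*exp(-m)/(exp(4*m) + 10*exp(3*m) + 13*exp(2*m) - 60*exp(m) + 36)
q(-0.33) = 3.89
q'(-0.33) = 5.11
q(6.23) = 0.00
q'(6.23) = -0.00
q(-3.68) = 40.33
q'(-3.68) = -39.63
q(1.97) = 0.00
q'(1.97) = 0.01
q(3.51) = 0.00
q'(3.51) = -0.00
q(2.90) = 0.00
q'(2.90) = -0.00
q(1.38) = -0.02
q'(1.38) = 0.08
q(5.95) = 0.00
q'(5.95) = -0.00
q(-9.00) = 8103.75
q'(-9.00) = -8103.08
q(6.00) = 0.00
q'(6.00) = 0.00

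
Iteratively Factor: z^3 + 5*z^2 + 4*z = (z)*(z^2 + 5*z + 4) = z*(z + 4)*(z + 1)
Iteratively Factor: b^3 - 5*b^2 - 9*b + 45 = (b - 3)*(b^2 - 2*b - 15) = (b - 5)*(b - 3)*(b + 3)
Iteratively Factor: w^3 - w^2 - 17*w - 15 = (w - 5)*(w^2 + 4*w + 3) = (w - 5)*(w + 3)*(w + 1)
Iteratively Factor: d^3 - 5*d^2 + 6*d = (d - 2)*(d^2 - 3*d) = (d - 3)*(d - 2)*(d)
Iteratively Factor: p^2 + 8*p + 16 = (p + 4)*(p + 4)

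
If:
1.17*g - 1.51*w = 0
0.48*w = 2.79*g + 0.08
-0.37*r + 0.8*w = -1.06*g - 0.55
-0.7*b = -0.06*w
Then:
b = -0.00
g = -0.03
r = 1.34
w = -0.03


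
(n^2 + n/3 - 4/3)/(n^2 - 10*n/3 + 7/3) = (3*n + 4)/(3*n - 7)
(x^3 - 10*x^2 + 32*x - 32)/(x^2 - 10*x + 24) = (x^2 - 6*x + 8)/(x - 6)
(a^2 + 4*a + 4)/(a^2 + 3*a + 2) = (a + 2)/(a + 1)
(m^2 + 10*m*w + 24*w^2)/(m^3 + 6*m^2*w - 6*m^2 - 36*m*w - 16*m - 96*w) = (m + 4*w)/(m^2 - 6*m - 16)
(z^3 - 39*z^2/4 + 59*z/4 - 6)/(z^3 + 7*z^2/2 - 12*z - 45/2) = (4*z^3 - 39*z^2 + 59*z - 24)/(2*(2*z^3 + 7*z^2 - 24*z - 45))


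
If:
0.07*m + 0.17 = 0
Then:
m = -2.43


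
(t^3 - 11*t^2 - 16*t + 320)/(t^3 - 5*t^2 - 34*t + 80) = (t - 8)/(t - 2)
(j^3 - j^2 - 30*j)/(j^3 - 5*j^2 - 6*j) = (j + 5)/(j + 1)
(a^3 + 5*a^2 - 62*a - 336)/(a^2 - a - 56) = a + 6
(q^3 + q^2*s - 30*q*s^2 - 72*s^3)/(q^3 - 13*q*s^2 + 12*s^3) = (q^2 - 3*q*s - 18*s^2)/(q^2 - 4*q*s + 3*s^2)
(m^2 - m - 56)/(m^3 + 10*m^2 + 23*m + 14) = (m - 8)/(m^2 + 3*m + 2)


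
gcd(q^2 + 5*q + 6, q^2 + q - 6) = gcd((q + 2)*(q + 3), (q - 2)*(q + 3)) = q + 3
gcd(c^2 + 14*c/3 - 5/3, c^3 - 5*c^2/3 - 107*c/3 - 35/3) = c + 5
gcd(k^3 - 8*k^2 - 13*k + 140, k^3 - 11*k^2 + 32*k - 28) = k - 7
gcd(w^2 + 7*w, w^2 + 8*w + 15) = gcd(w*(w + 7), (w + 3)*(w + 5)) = 1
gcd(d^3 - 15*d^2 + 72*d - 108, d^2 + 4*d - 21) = d - 3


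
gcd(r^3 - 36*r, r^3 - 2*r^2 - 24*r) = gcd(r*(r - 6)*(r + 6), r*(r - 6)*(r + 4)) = r^2 - 6*r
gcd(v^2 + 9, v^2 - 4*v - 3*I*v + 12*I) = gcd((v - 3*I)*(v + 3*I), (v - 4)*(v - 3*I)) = v - 3*I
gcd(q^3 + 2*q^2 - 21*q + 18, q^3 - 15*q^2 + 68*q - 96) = q - 3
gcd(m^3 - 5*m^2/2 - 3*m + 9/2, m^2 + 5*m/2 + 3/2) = m + 3/2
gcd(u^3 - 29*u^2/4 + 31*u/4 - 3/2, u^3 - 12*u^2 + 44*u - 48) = u - 6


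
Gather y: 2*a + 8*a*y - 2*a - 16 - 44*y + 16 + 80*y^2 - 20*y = 80*y^2 + y*(8*a - 64)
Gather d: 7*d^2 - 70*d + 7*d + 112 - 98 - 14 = 7*d^2 - 63*d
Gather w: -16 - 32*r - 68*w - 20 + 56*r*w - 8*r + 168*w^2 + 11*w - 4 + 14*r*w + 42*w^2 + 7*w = -40*r + 210*w^2 + w*(70*r - 50) - 40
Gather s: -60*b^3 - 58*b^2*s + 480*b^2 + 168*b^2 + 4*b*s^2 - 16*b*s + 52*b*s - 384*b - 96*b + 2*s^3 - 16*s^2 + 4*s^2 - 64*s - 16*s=-60*b^3 + 648*b^2 - 480*b + 2*s^3 + s^2*(4*b - 12) + s*(-58*b^2 + 36*b - 80)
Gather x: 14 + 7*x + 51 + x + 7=8*x + 72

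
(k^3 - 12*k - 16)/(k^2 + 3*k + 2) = (k^2 - 2*k - 8)/(k + 1)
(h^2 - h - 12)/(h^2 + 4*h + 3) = (h - 4)/(h + 1)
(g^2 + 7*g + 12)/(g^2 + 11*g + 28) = (g + 3)/(g + 7)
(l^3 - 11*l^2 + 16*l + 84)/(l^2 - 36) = (l^2 - 5*l - 14)/(l + 6)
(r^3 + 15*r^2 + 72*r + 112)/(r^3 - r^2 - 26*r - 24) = (r^2 + 11*r + 28)/(r^2 - 5*r - 6)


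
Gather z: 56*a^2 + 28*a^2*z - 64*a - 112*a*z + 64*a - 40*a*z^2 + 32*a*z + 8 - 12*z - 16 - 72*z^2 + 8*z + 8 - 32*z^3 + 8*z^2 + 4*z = 56*a^2 - 32*z^3 + z^2*(-40*a - 64) + z*(28*a^2 - 80*a)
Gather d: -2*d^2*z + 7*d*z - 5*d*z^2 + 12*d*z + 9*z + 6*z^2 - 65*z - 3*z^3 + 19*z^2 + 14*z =-2*d^2*z + d*(-5*z^2 + 19*z) - 3*z^3 + 25*z^2 - 42*z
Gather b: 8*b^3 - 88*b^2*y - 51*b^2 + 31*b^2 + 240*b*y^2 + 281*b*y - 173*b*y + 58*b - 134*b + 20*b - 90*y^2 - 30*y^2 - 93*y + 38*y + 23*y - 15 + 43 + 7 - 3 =8*b^3 + b^2*(-88*y - 20) + b*(240*y^2 + 108*y - 56) - 120*y^2 - 32*y + 32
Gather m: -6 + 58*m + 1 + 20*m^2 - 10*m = 20*m^2 + 48*m - 5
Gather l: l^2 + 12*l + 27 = l^2 + 12*l + 27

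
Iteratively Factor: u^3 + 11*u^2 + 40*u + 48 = (u + 3)*(u^2 + 8*u + 16) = (u + 3)*(u + 4)*(u + 4)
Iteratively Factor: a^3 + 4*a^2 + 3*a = (a + 1)*(a^2 + 3*a) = (a + 1)*(a + 3)*(a)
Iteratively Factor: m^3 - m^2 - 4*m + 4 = (m - 2)*(m^2 + m - 2) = (m - 2)*(m + 2)*(m - 1)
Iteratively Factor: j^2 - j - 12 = (j + 3)*(j - 4)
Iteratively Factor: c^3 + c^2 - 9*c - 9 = (c - 3)*(c^2 + 4*c + 3) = (c - 3)*(c + 1)*(c + 3)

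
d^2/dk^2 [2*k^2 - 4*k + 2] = 4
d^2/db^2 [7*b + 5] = 0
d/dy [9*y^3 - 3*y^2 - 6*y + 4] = 27*y^2 - 6*y - 6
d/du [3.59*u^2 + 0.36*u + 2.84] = 7.18*u + 0.36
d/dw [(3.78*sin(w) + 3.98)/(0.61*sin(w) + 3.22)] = 9.7438*cos(w)/(0.61*sin(w) + 3.22)^2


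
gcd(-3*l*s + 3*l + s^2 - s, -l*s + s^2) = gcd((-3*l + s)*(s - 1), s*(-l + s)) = 1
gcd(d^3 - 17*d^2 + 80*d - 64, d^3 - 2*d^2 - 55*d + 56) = d^2 - 9*d + 8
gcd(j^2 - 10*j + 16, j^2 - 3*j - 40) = j - 8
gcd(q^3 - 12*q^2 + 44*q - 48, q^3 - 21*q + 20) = q - 4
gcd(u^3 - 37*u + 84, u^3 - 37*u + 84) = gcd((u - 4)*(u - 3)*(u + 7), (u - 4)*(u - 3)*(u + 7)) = u^3 - 37*u + 84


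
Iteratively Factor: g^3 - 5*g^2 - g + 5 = (g - 1)*(g^2 - 4*g - 5) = (g - 1)*(g + 1)*(g - 5)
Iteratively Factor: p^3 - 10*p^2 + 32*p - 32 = (p - 2)*(p^2 - 8*p + 16) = (p - 4)*(p - 2)*(p - 4)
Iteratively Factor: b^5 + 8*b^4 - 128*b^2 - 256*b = (b + 4)*(b^4 + 4*b^3 - 16*b^2 - 64*b) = (b + 4)^2*(b^3 - 16*b) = (b - 4)*(b + 4)^2*(b^2 + 4*b) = (b - 4)*(b + 4)^3*(b)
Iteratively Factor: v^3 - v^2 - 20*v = (v)*(v^2 - v - 20) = v*(v + 4)*(v - 5)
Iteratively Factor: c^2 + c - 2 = (c - 1)*(c + 2)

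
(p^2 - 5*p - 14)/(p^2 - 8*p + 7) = (p + 2)/(p - 1)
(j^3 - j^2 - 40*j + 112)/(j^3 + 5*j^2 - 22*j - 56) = (j - 4)/(j + 2)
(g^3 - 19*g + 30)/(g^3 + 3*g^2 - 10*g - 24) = (g^2 + 3*g - 10)/(g^2 + 6*g + 8)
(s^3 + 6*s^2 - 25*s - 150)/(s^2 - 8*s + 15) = (s^2 + 11*s + 30)/(s - 3)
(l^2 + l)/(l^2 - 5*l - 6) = l/(l - 6)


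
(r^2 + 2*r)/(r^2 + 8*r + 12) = r/(r + 6)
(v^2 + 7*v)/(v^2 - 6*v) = (v + 7)/(v - 6)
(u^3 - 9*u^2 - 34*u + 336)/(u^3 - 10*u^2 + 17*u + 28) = (u^2 - 2*u - 48)/(u^2 - 3*u - 4)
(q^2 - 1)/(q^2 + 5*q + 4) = (q - 1)/(q + 4)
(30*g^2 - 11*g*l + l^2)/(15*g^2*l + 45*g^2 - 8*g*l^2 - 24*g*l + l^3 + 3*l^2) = (6*g - l)/(3*g*l + 9*g - l^2 - 3*l)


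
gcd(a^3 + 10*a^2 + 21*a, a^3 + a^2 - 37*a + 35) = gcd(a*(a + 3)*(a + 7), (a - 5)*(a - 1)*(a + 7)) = a + 7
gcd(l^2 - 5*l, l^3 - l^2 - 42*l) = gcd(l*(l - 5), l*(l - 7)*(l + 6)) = l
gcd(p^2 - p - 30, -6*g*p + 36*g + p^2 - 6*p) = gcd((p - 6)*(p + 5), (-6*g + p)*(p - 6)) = p - 6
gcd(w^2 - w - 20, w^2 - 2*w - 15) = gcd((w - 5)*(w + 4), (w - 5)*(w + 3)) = w - 5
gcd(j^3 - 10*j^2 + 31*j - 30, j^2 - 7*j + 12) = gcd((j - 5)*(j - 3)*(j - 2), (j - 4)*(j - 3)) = j - 3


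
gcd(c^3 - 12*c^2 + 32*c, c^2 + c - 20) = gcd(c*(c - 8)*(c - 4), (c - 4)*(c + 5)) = c - 4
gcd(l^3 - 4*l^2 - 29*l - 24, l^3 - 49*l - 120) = l^2 - 5*l - 24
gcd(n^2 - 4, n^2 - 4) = n^2 - 4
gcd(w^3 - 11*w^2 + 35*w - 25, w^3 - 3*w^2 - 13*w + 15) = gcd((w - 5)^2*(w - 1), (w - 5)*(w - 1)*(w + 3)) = w^2 - 6*w + 5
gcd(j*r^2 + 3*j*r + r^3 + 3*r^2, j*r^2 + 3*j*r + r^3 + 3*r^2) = j*r^2 + 3*j*r + r^3 + 3*r^2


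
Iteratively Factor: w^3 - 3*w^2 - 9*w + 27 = (w + 3)*(w^2 - 6*w + 9) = (w - 3)*(w + 3)*(w - 3)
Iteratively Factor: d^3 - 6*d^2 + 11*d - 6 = (d - 3)*(d^2 - 3*d + 2) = (d - 3)*(d - 2)*(d - 1)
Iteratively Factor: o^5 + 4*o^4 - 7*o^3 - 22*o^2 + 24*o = (o - 2)*(o^4 + 6*o^3 + 5*o^2 - 12*o) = (o - 2)*(o + 4)*(o^3 + 2*o^2 - 3*o) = (o - 2)*(o + 3)*(o + 4)*(o^2 - o) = o*(o - 2)*(o + 3)*(o + 4)*(o - 1)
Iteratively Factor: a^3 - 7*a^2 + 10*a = (a)*(a^2 - 7*a + 10) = a*(a - 2)*(a - 5)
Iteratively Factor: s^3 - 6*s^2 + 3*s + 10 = (s - 5)*(s^2 - s - 2) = (s - 5)*(s - 2)*(s + 1)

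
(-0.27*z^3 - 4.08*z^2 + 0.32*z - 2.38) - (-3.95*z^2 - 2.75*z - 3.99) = -0.27*z^3 - 0.13*z^2 + 3.07*z + 1.61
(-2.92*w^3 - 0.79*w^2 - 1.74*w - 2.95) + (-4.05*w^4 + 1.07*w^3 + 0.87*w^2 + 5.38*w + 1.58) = -4.05*w^4 - 1.85*w^3 + 0.08*w^2 + 3.64*w - 1.37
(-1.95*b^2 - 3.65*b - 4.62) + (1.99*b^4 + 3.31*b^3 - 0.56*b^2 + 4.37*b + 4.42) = 1.99*b^4 + 3.31*b^3 - 2.51*b^2 + 0.72*b - 0.2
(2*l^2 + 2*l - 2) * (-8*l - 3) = -16*l^3 - 22*l^2 + 10*l + 6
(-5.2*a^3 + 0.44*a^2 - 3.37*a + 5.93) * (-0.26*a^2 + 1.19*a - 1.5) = 1.352*a^5 - 6.3024*a^4 + 9.1998*a^3 - 6.2121*a^2 + 12.1117*a - 8.895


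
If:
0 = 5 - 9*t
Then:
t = 5/9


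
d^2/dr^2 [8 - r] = 0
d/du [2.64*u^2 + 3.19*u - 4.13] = 5.28*u + 3.19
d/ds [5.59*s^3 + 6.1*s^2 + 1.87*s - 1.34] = 16.77*s^2 + 12.2*s + 1.87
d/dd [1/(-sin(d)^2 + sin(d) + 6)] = (2*sin(d) - 1)*cos(d)/(sin(d) + cos(d)^2 + 5)^2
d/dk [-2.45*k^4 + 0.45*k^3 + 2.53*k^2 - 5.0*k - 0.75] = -9.8*k^3 + 1.35*k^2 + 5.06*k - 5.0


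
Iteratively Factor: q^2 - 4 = (q - 2)*(q + 2)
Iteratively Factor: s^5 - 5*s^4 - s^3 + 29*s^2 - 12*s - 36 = (s - 3)*(s^4 - 2*s^3 - 7*s^2 + 8*s + 12) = (s - 3)^2*(s^3 + s^2 - 4*s - 4) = (s - 3)^2*(s - 2)*(s^2 + 3*s + 2) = (s - 3)^2*(s - 2)*(s + 2)*(s + 1)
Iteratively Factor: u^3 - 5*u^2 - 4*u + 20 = (u + 2)*(u^2 - 7*u + 10) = (u - 5)*(u + 2)*(u - 2)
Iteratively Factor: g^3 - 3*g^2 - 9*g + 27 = (g - 3)*(g^2 - 9) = (g - 3)*(g + 3)*(g - 3)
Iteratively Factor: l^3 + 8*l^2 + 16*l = (l + 4)*(l^2 + 4*l) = l*(l + 4)*(l + 4)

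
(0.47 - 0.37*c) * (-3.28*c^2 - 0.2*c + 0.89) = 1.2136*c^3 - 1.4676*c^2 - 0.4233*c + 0.4183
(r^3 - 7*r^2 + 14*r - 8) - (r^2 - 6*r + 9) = r^3 - 8*r^2 + 20*r - 17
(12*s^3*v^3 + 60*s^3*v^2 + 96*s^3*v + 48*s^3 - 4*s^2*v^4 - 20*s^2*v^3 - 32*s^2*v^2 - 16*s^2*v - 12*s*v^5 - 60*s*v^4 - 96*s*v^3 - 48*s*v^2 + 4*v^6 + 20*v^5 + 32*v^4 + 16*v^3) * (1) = 12*s^3*v^3 + 60*s^3*v^2 + 96*s^3*v + 48*s^3 - 4*s^2*v^4 - 20*s^2*v^3 - 32*s^2*v^2 - 16*s^2*v - 12*s*v^5 - 60*s*v^4 - 96*s*v^3 - 48*s*v^2 + 4*v^6 + 20*v^5 + 32*v^4 + 16*v^3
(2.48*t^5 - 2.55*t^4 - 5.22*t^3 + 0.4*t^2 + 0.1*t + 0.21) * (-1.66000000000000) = -4.1168*t^5 + 4.233*t^4 + 8.6652*t^3 - 0.664*t^2 - 0.166*t - 0.3486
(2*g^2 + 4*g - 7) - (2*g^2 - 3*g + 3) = 7*g - 10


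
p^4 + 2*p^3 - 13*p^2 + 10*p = p*(p - 2)*(p - 1)*(p + 5)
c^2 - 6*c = c*(c - 6)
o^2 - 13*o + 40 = (o - 8)*(o - 5)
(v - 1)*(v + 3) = v^2 + 2*v - 3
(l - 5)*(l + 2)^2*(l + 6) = l^4 + 5*l^3 - 22*l^2 - 116*l - 120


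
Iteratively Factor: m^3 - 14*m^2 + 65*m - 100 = (m - 5)*(m^2 - 9*m + 20) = (m - 5)^2*(m - 4)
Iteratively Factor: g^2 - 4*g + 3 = (g - 1)*(g - 3)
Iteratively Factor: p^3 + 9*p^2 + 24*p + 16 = (p + 4)*(p^2 + 5*p + 4) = (p + 4)^2*(p + 1)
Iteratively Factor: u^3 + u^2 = (u)*(u^2 + u) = u^2*(u + 1)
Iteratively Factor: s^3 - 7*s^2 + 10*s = (s)*(s^2 - 7*s + 10) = s*(s - 5)*(s - 2)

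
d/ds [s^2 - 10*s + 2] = 2*s - 10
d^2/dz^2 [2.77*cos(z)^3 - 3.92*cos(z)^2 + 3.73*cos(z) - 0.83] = -5.8075*cos(z) + 7.84*cos(2*z) - 6.2325*cos(3*z)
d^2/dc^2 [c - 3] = 0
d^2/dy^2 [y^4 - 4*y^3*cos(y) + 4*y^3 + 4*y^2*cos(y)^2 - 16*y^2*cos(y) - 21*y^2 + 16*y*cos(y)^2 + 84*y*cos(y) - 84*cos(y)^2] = 4*y^3*cos(y) + 24*y^2*sin(y) + 16*y^2*cos(y) - 8*y^2*cos(2*y) + 12*y^2 + 64*y*sin(y) - 16*y*sin(2*y) - 108*y*cos(y) - 32*y*cos(2*y) + 24*y - 168*sin(y) - 32*sin(2*y) - 32*cos(y) + 172*cos(2*y) - 38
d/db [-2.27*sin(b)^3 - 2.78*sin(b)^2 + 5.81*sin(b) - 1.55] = (-6.81*sin(b)^2 - 5.56*sin(b) + 5.81)*cos(b)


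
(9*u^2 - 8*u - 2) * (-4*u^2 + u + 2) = -36*u^4 + 41*u^3 + 18*u^2 - 18*u - 4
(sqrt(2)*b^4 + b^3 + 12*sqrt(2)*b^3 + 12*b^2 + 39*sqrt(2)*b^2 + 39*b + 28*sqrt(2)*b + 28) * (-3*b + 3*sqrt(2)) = -3*sqrt(2)*b^5 - 36*sqrt(2)*b^4 + 3*b^4 - 114*sqrt(2)*b^3 + 36*b^3 - 48*sqrt(2)*b^2 + 117*b^2 + 84*b + 117*sqrt(2)*b + 84*sqrt(2)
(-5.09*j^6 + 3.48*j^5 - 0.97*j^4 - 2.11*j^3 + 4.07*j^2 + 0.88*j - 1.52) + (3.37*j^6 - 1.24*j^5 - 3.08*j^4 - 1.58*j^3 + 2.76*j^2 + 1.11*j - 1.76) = -1.72*j^6 + 2.24*j^5 - 4.05*j^4 - 3.69*j^3 + 6.83*j^2 + 1.99*j - 3.28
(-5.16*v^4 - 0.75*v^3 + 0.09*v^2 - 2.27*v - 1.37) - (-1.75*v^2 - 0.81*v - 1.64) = -5.16*v^4 - 0.75*v^3 + 1.84*v^2 - 1.46*v + 0.27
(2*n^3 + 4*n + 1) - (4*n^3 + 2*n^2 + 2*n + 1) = -2*n^3 - 2*n^2 + 2*n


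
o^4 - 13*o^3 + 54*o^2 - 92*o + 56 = (o - 7)*(o - 2)^3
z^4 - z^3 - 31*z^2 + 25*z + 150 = (z - 5)*(z - 3)*(z + 2)*(z + 5)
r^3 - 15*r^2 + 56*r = r*(r - 8)*(r - 7)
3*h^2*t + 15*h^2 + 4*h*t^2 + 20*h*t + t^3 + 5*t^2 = (h + t)*(3*h + t)*(t + 5)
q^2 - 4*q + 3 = (q - 3)*(q - 1)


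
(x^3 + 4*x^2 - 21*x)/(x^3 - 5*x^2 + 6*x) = (x + 7)/(x - 2)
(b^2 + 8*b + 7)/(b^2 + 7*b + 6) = (b + 7)/(b + 6)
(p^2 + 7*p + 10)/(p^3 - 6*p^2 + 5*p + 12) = (p^2 + 7*p + 10)/(p^3 - 6*p^2 + 5*p + 12)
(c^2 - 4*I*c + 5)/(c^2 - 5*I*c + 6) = (c - 5*I)/(c - 6*I)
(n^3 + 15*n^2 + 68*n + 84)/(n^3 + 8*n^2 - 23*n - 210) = (n + 2)/(n - 5)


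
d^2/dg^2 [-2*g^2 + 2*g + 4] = -4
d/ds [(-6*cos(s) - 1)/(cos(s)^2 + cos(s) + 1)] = (6*sin(s)^2 - 2*cos(s) - 1)*sin(s)/(cos(s)^2 + cos(s) + 1)^2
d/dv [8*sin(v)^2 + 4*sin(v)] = 4*(4*sin(v) + 1)*cos(v)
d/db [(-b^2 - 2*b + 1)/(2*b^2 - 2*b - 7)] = 2*(3*b^2 + 5*b + 8)/(4*b^4 - 8*b^3 - 24*b^2 + 28*b + 49)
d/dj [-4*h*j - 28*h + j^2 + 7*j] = -4*h + 2*j + 7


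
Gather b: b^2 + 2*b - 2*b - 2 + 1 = b^2 - 1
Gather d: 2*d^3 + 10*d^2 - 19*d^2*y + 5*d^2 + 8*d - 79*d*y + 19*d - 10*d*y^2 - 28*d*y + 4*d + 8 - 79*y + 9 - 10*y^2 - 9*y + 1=2*d^3 + d^2*(15 - 19*y) + d*(-10*y^2 - 107*y + 31) - 10*y^2 - 88*y + 18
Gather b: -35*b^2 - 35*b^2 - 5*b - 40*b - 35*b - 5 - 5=-70*b^2 - 80*b - 10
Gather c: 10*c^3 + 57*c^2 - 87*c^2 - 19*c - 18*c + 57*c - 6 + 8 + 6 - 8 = 10*c^3 - 30*c^2 + 20*c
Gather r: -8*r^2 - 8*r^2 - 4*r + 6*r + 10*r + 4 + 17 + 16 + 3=-16*r^2 + 12*r + 40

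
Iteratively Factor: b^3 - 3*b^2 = (b - 3)*(b^2) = b*(b - 3)*(b)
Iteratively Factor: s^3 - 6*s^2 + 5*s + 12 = (s + 1)*(s^2 - 7*s + 12) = (s - 3)*(s + 1)*(s - 4)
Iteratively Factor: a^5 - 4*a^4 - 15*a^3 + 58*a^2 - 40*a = (a)*(a^4 - 4*a^3 - 15*a^2 + 58*a - 40) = a*(a - 1)*(a^3 - 3*a^2 - 18*a + 40) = a*(a - 5)*(a - 1)*(a^2 + 2*a - 8) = a*(a - 5)*(a - 1)*(a + 4)*(a - 2)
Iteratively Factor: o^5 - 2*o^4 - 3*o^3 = (o - 3)*(o^4 + o^3) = o*(o - 3)*(o^3 + o^2) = o*(o - 3)*(o + 1)*(o^2) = o^2*(o - 3)*(o + 1)*(o)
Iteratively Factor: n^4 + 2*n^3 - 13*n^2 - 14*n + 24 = (n + 2)*(n^3 - 13*n + 12) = (n - 1)*(n + 2)*(n^2 + n - 12) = (n - 1)*(n + 2)*(n + 4)*(n - 3)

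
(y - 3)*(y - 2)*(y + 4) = y^3 - y^2 - 14*y + 24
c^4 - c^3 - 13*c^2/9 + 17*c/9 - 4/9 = (c - 1)^2*(c - 1/3)*(c + 4/3)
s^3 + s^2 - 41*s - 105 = (s - 7)*(s + 3)*(s + 5)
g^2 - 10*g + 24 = (g - 6)*(g - 4)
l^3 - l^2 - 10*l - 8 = (l - 4)*(l + 1)*(l + 2)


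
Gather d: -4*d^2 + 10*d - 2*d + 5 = -4*d^2 + 8*d + 5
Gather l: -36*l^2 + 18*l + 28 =-36*l^2 + 18*l + 28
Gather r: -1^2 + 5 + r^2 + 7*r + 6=r^2 + 7*r + 10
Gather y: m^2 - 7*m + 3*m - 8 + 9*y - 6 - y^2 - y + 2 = m^2 - 4*m - y^2 + 8*y - 12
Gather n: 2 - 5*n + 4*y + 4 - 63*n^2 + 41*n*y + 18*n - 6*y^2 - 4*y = -63*n^2 + n*(41*y + 13) - 6*y^2 + 6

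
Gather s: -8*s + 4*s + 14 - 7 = 7 - 4*s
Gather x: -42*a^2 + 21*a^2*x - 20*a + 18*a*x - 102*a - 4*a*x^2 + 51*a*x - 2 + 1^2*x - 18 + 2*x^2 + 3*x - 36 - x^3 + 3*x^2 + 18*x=-42*a^2 - 122*a - x^3 + x^2*(5 - 4*a) + x*(21*a^2 + 69*a + 22) - 56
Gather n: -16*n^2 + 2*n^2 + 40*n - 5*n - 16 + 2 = -14*n^2 + 35*n - 14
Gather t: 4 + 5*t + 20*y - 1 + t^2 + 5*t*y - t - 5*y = t^2 + t*(5*y + 4) + 15*y + 3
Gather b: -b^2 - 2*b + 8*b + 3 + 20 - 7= -b^2 + 6*b + 16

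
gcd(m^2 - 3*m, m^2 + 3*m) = m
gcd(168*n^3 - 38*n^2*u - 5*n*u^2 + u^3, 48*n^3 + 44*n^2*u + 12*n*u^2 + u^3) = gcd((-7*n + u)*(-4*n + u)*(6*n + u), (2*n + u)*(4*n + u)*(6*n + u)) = 6*n + u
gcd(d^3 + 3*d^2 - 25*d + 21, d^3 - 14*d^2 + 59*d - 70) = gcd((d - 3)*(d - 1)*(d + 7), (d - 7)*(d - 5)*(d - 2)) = 1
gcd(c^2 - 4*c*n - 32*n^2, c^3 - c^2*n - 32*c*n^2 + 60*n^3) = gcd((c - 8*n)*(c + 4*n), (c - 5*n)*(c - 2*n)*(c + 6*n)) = 1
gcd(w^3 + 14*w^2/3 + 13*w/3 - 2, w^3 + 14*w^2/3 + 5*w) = w + 3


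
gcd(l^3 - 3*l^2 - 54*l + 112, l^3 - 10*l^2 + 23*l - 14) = l - 2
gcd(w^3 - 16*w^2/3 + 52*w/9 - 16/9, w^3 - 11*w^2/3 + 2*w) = w - 2/3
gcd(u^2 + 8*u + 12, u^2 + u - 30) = u + 6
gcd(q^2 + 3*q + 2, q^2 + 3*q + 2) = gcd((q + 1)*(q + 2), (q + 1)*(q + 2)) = q^2 + 3*q + 2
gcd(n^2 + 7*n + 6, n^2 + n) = n + 1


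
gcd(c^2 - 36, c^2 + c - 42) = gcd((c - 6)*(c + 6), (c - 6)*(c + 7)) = c - 6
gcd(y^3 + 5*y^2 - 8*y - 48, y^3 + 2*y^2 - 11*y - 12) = y^2 + y - 12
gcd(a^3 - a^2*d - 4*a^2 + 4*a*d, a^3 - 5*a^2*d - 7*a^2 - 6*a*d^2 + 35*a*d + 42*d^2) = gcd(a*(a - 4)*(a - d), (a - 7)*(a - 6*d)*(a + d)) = 1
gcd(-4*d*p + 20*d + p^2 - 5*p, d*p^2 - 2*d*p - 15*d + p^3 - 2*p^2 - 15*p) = p - 5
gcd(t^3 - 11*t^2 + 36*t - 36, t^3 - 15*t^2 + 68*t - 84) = t^2 - 8*t + 12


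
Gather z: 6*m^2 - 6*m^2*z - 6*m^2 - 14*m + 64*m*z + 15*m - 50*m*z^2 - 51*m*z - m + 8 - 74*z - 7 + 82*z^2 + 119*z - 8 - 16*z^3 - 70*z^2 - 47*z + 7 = -16*z^3 + z^2*(12 - 50*m) + z*(-6*m^2 + 13*m - 2)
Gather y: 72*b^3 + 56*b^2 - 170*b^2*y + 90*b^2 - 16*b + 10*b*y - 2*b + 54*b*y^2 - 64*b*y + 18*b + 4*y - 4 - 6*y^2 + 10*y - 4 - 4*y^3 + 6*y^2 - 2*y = 72*b^3 + 146*b^2 + 54*b*y^2 - 4*y^3 + y*(-170*b^2 - 54*b + 12) - 8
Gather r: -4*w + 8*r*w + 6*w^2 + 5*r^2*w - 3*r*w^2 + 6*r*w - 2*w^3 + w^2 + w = 5*r^2*w + r*(-3*w^2 + 14*w) - 2*w^3 + 7*w^2 - 3*w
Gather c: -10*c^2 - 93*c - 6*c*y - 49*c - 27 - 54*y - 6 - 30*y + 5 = -10*c^2 + c*(-6*y - 142) - 84*y - 28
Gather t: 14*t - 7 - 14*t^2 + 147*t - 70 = -14*t^2 + 161*t - 77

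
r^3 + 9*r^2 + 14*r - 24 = (r - 1)*(r + 4)*(r + 6)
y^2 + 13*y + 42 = (y + 6)*(y + 7)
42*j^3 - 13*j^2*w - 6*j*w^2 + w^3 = (-7*j + w)*(-2*j + w)*(3*j + w)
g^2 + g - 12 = (g - 3)*(g + 4)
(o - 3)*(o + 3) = o^2 - 9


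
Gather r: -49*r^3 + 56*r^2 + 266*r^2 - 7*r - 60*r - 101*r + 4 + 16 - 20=-49*r^3 + 322*r^2 - 168*r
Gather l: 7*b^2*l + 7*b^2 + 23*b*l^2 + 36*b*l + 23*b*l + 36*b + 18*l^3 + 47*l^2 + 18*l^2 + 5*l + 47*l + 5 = 7*b^2 + 36*b + 18*l^3 + l^2*(23*b + 65) + l*(7*b^2 + 59*b + 52) + 5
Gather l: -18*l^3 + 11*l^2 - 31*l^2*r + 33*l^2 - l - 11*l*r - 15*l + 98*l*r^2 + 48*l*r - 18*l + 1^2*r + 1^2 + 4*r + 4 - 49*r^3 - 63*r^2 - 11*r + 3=-18*l^3 + l^2*(44 - 31*r) + l*(98*r^2 + 37*r - 34) - 49*r^3 - 63*r^2 - 6*r + 8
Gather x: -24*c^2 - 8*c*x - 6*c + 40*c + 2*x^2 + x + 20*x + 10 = -24*c^2 + 34*c + 2*x^2 + x*(21 - 8*c) + 10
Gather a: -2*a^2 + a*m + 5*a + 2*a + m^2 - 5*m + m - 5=-2*a^2 + a*(m + 7) + m^2 - 4*m - 5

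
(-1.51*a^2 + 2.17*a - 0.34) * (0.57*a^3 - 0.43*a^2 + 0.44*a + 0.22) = -0.8607*a^5 + 1.8862*a^4 - 1.7913*a^3 + 0.7688*a^2 + 0.3278*a - 0.0748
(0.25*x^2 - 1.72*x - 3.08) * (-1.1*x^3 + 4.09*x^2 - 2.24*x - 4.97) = -0.275*x^5 + 2.9145*x^4 - 4.2068*x^3 - 9.9869*x^2 + 15.4476*x + 15.3076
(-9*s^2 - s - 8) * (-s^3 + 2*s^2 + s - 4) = 9*s^5 - 17*s^4 - 3*s^3 + 19*s^2 - 4*s + 32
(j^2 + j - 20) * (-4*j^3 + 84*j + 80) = -4*j^5 - 4*j^4 + 164*j^3 + 164*j^2 - 1600*j - 1600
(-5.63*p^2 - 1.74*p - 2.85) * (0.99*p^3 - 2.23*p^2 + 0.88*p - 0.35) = -5.5737*p^5 + 10.8323*p^4 - 3.8957*p^3 + 6.7948*p^2 - 1.899*p + 0.9975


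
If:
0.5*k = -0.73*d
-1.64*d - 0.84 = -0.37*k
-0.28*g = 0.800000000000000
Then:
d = -0.39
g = -2.86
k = 0.56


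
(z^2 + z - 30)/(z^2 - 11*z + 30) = (z + 6)/(z - 6)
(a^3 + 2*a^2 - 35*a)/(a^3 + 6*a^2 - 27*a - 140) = a/(a + 4)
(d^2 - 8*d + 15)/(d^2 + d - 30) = (d - 3)/(d + 6)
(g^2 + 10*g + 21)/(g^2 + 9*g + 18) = (g + 7)/(g + 6)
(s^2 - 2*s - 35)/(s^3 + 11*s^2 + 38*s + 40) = (s - 7)/(s^2 + 6*s + 8)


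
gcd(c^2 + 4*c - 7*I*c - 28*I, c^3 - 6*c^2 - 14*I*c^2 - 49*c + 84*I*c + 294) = c - 7*I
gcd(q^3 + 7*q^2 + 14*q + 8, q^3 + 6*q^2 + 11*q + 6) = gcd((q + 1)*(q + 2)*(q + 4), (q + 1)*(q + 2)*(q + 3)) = q^2 + 3*q + 2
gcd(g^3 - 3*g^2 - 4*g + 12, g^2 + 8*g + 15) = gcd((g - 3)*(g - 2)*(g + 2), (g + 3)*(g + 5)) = 1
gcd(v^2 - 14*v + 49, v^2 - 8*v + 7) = v - 7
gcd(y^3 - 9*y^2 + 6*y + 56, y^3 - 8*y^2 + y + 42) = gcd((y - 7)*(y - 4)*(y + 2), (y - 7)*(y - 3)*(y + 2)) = y^2 - 5*y - 14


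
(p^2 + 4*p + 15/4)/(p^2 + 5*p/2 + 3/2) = (p + 5/2)/(p + 1)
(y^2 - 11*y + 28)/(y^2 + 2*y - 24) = (y - 7)/(y + 6)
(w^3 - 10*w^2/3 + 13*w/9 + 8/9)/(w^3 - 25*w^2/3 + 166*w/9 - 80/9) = (3*w^2 - 2*w - 1)/(3*w^2 - 17*w + 10)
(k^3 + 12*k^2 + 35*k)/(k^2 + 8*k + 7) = k*(k + 5)/(k + 1)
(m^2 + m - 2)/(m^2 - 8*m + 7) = (m + 2)/(m - 7)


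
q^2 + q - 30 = (q - 5)*(q + 6)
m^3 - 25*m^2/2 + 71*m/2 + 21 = (m - 7)*(m - 6)*(m + 1/2)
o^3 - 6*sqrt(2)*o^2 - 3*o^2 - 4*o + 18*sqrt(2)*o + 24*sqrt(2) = (o - 4)*(o + 1)*(o - 6*sqrt(2))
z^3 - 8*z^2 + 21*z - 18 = (z - 3)^2*(z - 2)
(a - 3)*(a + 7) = a^2 + 4*a - 21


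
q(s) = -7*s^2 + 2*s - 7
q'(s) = 2 - 14*s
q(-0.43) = -9.15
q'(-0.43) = 8.02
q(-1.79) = -33.01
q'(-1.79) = 27.06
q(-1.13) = -18.20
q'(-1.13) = 17.82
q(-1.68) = -30.12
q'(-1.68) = 25.52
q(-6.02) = -272.72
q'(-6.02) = 86.28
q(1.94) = -29.47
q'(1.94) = -25.16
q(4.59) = -145.30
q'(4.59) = -62.26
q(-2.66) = -61.85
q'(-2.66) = 39.24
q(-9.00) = -592.00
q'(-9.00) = 128.00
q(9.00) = -556.00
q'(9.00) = -124.00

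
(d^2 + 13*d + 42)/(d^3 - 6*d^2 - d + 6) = (d^2 + 13*d + 42)/(d^3 - 6*d^2 - d + 6)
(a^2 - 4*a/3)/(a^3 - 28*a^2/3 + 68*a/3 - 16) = a/(a^2 - 8*a + 12)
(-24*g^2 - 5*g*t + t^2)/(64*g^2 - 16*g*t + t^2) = (3*g + t)/(-8*g + t)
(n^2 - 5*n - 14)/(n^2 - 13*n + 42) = (n + 2)/(n - 6)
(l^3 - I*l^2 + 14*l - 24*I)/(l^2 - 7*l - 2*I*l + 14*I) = (l^2 + I*l + 12)/(l - 7)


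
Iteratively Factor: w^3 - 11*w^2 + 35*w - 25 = (w - 5)*(w^2 - 6*w + 5) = (w - 5)^2*(w - 1)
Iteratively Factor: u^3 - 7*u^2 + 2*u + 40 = (u - 4)*(u^2 - 3*u - 10) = (u - 5)*(u - 4)*(u + 2)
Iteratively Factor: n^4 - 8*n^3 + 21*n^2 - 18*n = (n - 3)*(n^3 - 5*n^2 + 6*n) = (n - 3)*(n - 2)*(n^2 - 3*n) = (n - 3)^2*(n - 2)*(n)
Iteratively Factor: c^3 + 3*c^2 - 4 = (c + 2)*(c^2 + c - 2) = (c - 1)*(c + 2)*(c + 2)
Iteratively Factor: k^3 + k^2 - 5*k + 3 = (k - 1)*(k^2 + 2*k - 3) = (k - 1)^2*(k + 3)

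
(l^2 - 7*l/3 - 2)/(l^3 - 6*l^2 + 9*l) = (l + 2/3)/(l*(l - 3))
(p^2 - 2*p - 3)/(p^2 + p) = (p - 3)/p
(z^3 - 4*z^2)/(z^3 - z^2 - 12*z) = z/(z + 3)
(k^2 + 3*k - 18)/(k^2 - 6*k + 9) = (k + 6)/(k - 3)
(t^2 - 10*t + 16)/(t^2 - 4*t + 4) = (t - 8)/(t - 2)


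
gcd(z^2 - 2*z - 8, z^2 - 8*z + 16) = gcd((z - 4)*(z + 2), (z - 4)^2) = z - 4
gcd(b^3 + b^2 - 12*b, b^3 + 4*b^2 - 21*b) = b^2 - 3*b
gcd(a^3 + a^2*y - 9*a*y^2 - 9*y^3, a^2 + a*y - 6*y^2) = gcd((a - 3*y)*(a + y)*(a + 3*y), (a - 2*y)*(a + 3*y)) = a + 3*y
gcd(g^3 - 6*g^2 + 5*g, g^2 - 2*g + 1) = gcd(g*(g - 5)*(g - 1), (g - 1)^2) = g - 1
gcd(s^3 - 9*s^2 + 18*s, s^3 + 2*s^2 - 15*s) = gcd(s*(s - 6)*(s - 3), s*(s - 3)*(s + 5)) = s^2 - 3*s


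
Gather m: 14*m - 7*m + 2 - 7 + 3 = 7*m - 2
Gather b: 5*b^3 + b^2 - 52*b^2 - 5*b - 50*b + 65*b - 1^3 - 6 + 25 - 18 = 5*b^3 - 51*b^2 + 10*b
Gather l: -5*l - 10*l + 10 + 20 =30 - 15*l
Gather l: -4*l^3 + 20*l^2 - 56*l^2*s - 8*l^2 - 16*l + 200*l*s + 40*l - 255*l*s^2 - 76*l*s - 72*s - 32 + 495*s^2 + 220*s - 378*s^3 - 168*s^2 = -4*l^3 + l^2*(12 - 56*s) + l*(-255*s^2 + 124*s + 24) - 378*s^3 + 327*s^2 + 148*s - 32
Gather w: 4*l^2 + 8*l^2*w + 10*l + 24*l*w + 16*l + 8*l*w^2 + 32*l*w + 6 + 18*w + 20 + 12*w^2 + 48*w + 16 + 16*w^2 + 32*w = 4*l^2 + 26*l + w^2*(8*l + 28) + w*(8*l^2 + 56*l + 98) + 42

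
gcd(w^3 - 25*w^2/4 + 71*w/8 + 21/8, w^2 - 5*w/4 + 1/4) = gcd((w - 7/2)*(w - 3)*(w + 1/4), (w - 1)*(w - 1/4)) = 1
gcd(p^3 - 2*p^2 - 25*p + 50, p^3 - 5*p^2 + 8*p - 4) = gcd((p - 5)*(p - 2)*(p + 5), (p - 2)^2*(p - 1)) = p - 2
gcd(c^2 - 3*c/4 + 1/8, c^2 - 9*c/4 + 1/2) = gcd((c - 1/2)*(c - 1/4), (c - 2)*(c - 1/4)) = c - 1/4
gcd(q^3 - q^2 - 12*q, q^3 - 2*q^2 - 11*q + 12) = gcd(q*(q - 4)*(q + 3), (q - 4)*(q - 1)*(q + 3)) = q^2 - q - 12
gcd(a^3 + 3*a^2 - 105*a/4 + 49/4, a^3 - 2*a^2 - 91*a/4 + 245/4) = a - 7/2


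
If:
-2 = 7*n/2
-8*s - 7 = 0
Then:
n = -4/7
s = -7/8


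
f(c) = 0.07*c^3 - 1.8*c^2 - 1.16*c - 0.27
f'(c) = 0.21*c^2 - 3.6*c - 1.16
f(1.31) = -4.72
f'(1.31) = -5.52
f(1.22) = -4.24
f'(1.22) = -5.24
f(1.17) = -3.98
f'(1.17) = -5.08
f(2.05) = -9.61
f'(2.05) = -7.66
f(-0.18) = -0.12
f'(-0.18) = -0.51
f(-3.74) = -24.77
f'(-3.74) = 15.24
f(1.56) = -6.19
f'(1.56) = -6.26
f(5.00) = -42.32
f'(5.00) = -13.91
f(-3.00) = -14.88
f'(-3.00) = 11.53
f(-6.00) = -73.23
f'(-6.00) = 28.00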